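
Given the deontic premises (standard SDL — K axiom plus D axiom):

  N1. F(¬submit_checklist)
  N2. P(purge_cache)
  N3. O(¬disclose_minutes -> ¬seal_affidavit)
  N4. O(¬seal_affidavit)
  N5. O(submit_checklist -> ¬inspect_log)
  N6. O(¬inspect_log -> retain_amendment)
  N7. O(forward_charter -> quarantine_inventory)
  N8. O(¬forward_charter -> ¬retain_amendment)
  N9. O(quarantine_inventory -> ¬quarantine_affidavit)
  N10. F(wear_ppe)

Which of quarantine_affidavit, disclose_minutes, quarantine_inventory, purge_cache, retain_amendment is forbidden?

Premise 1, F(¬submit_checklist), is equivalent to O(submit_checklist).
Applying K to premise 5 (O(submit_checklist -> ¬inspect_log)) and O(submit_checklist) yields O(¬inspect_log).
With premise 6, O(¬inspect_log -> retain_amendment), the K-axiom yields O(retain_amendment).
Premise 8 is O(¬forward_charter -> ¬retain_amendment); contrapositively O(retain_amendment -> forward_charter). Since O(retain_amendment) holds, K gives O(forward_charter).
Applying K to premise 7 (O(forward_charter -> quarantine_inventory)) and O(forward_charter) yields O(quarantine_inventory).
From O(quarantine_inventory) and premise 9, O(quarantine_inventory -> ¬quarantine_affidavit), we obtain O(¬quarantine_affidavit).
So O(¬quarantine_affidavit) holds, i.e. quarantine_affidavit is forbidden. None of the other listed options is forbidden under the premises.

quarantine_affidavit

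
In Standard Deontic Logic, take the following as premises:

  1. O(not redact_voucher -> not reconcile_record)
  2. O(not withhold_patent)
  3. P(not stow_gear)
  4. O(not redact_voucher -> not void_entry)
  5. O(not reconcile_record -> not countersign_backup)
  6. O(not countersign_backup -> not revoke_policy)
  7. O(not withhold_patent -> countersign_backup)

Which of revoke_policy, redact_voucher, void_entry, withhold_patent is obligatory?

Premise 2 gives O(not withhold_patent).
With premise 7, O(not withhold_patent -> countersign_backup), the K-axiom yields O(countersign_backup).
Premise 5, O(not reconcile_record -> not countersign_backup), contraposes to O(countersign_backup -> reconcile_record); with O(countersign_backup) we get O(reconcile_record).
Premise 1, O(not redact_voucher -> not reconcile_record), contraposes to O(reconcile_record -> redact_voucher); with O(reconcile_record) we get O(redact_voucher).
So O(redact_voucher) holds — redact_voucher is obligatory. None of the other listed options is made obligatory by any chain of premises.

redact_voucher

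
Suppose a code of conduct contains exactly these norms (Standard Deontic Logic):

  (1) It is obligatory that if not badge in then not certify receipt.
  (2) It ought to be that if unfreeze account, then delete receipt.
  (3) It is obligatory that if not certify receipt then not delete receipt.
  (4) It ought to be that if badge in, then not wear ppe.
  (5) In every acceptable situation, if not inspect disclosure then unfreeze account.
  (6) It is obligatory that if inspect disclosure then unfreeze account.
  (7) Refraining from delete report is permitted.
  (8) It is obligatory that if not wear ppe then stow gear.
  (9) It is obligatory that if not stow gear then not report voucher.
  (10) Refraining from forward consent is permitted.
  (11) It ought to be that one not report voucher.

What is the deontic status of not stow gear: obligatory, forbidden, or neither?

Forbidden

Premises 5 and 6 are O(¬inspect_disclosure → unfreeze_account) and O(inspect_disclosure → unfreeze_account); every ideal world satisfies ¬inspect_disclosure or inspect_disclosure, so in either case unfreeze_account holds — hence O(unfreeze_account).
Applying K to premise 2 (O(unfreeze_account → delete_receipt)) and O(unfreeze_account) yields O(delete_receipt).
Premise 3 is O(¬certify_receipt → ¬delete_receipt); contrapositively O(delete_receipt → certify_receipt). Since O(delete_receipt) holds, K gives O(certify_receipt).
Premise 1, O(¬badge_in → ¬certify_receipt), contraposes to O(certify_receipt → badge_in); with O(certify_receipt) we get O(badge_in).
Applying K to premise 4 (O(badge_in → ¬wear_ppe)) and O(badge_in) yields O(¬wear_ppe).
Applying K to premise 8 (O(¬wear_ppe → stow_gear)) and O(¬wear_ppe) yields O(stow_gear).
Premises 7, 9, 10, 11 do not contribute to this derivation.
Thus O(stow_gear), which is F(¬stow_gear): ¬stow_gear is forbidden.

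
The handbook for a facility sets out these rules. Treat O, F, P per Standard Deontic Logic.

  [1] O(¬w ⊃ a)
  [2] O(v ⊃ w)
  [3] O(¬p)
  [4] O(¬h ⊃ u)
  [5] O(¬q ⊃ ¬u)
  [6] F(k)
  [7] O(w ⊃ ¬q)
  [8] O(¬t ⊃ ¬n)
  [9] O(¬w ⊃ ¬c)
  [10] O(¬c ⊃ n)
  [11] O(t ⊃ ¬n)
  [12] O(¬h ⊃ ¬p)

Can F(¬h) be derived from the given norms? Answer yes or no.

Premises 11 and 8 are O(t ⊃ ¬n) and O(¬t ⊃ ¬n); every ideal world satisfies t or ¬t, so in either case ¬n holds — hence O(¬n).
Premise 10, O(¬c ⊃ n), contraposes to O(¬n ⊃ c); with O(¬n) we get O(c).
The contrapositive of premise 9 (O(¬w ⊃ ¬c)) is O(c ⊃ w), and O(c) is already established, so O(w).
From O(w) and premise 7, O(w ⊃ ¬q), we obtain O(¬q).
From O(¬q) and premise 5, O(¬q ⊃ ¬u), we obtain O(¬u).
Premise 4 is O(¬h ⊃ u); contrapositively O(¬u ⊃ h). Since O(¬u) holds, K gives O(h).
Premises 1, 2, 3, 6, 12 do not contribute to this derivation.
So O(h) holds, i.e. F(¬h). The claim follows.

Yes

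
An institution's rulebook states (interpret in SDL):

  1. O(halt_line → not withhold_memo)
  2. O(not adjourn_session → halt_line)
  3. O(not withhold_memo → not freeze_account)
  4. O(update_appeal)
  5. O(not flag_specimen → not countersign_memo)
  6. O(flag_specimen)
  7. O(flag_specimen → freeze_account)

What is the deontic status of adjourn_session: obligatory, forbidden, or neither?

Premise 6 states O(flag_specimen) outright.
From O(flag_specimen) and premise 7, O(flag_specimen → freeze_account), we obtain O(freeze_account).
Premise 3, O(not withhold_memo → not freeze_account), contraposes to O(freeze_account → withhold_memo); with O(freeze_account) we get O(withhold_memo).
Premise 1, O(halt_line → not withhold_memo), contraposes to O(withhold_memo → not halt_line); with O(withhold_memo) we get O(not halt_line).
Premise 2 is O(not adjourn_session → halt_line); contrapositively O(not halt_line → adjourn_session). Since O(not halt_line) holds, K gives O(adjourn_session).
Premises 4, 5 do not contribute to this derivation.
Hence adjourn_session is obligatory.

Obligatory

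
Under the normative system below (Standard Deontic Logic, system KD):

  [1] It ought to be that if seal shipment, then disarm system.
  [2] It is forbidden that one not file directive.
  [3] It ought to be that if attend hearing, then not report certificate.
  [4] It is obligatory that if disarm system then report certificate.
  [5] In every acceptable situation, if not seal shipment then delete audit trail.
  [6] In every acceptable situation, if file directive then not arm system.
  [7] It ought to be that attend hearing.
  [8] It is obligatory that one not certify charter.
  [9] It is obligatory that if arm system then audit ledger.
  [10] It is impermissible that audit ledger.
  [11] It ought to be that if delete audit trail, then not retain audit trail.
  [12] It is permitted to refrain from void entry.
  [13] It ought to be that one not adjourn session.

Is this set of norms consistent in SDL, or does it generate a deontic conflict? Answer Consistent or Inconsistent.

Premise 9 is O(arm_system → audit_ledger), but O(arm_system) is not derivable from the premises, so it does not yield O(audit_ledger).
So O(audit_ledger) is not derivable, and the apparent clash with O(¬audit_ledger) does not arise.
A world satisfying every obligation exists (e.g. adjourn_session=false, arm_system=false, attend_hearing=true, audit_ledger=false, certify_charter=false, delete_audit_trail=true, disarm_system=false, file_directive=true, report_certificate=false, retain_audit_trail=false, seal_shipment=false, void_entry=false); no atom is both obligatory and forbidden, so the set is consistent.

Consistent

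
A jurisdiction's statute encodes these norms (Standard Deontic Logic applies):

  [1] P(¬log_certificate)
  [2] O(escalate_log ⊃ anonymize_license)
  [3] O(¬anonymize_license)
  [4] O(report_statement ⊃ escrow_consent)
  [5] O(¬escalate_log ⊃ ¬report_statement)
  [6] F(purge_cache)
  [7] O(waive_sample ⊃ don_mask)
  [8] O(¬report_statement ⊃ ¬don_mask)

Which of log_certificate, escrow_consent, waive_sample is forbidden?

waive_sample

Premise 3 states O(¬anonymize_license) outright.
Premise 2, O(escalate_log ⊃ anonymize_license), contraposes to O(¬anonymize_license ⊃ ¬escalate_log); with O(¬anonymize_license) we get O(¬escalate_log).
From O(¬escalate_log) and premise 5, O(¬escalate_log ⊃ ¬report_statement), we obtain O(¬report_statement).
With premise 8, O(¬report_statement ⊃ ¬don_mask), the K-axiom yields O(¬don_mask).
The contrapositive of premise 7 (O(waive_sample ⊃ don_mask)) is O(¬don_mask ⊃ ¬waive_sample), and O(¬don_mask) is already established, so O(¬waive_sample).
So O(¬waive_sample) holds, i.e. waive_sample is forbidden. None of the other listed options is forbidden under the premises.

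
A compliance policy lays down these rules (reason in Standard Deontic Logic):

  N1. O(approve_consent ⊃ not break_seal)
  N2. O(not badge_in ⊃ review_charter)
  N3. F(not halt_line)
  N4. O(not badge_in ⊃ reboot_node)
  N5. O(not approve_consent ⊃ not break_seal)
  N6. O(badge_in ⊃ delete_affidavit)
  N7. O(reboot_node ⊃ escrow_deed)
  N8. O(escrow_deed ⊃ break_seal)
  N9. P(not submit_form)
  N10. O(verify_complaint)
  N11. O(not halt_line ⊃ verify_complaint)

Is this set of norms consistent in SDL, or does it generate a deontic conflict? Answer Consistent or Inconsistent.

Premise 11 is O(not halt_line ⊃ verify_complaint); even if O(verify_complaint) held, inferring O(not halt_line) would be affirming the consequent — invalid.
So O(not halt_line) is not derivable, and the apparent clash with O(halt_line) does not arise.
A world satisfying every obligation exists (e.g. approve_consent=false, badge_in=true, break_seal=false, delete_affidavit=true, escrow_deed=false, halt_line=true, reboot_node=false, review_charter=false, submit_form=false, verify_complaint=true); no atom is both obligatory and forbidden, so the set is consistent.

Consistent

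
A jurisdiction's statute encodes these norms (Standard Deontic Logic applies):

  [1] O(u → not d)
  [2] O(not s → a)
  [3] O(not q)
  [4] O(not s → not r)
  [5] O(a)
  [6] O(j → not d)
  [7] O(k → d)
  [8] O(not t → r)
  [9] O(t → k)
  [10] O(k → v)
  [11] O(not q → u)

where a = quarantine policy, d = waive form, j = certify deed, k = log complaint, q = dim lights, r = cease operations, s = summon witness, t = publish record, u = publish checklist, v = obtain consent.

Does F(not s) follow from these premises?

Premise 3 states O(not q) outright.
With premise 11, O(not q → u), the K-axiom yields O(u).
Premise 1 is O(u → not d); since O(u), deontic closure gives O(not d).
Premise 7, O(k → d), contraposes to O(not d → not k); with O(not d) we get O(not k).
The contrapositive of premise 9 (O(t → k)) is O(not k → not t), and O(not k) is already established, so O(not t).
Premise 8 is O(not t → r); since O(not t), deontic closure gives O(r).
Premise 4, O(not s → not r), contraposes to O(r → s); with O(r) we get O(s).
Premises 2, 5, 6, 10 do not contribute to this derivation.
So O(s) holds, i.e. F(not s). The claim follows.

Yes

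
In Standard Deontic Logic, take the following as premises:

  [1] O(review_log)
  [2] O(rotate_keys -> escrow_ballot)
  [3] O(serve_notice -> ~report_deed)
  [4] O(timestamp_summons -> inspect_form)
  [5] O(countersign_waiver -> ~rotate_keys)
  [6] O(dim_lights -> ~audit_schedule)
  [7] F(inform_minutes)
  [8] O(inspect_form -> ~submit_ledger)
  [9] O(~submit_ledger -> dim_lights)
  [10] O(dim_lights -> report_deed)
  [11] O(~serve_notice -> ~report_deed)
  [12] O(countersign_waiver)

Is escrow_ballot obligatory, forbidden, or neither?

Neither

Premise 2 is O(rotate_keys -> escrow_ballot), but O(rotate_keys) is not derivable from the premises, so it does not yield O(escrow_ballot).
No premise or chain of K-axiom applications forces O(escrow_ballot), and none forces O(~escrow_ballot). So escrow_ballot is neither obligatory nor forbidden under these norms.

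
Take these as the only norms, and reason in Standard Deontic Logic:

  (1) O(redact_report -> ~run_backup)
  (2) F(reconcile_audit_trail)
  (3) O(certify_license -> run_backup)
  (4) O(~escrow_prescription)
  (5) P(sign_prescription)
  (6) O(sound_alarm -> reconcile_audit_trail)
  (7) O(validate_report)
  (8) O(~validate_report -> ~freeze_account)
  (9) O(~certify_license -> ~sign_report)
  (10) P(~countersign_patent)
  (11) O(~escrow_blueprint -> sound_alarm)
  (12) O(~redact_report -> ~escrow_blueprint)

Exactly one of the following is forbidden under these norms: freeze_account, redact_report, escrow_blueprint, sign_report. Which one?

sign_report

F(reconcile_audit_trail) at premise 2 means O(~reconcile_audit_trail).
Premise 6 is O(sound_alarm -> reconcile_audit_trail); contrapositively O(~reconcile_audit_trail -> ~sound_alarm). Since O(~reconcile_audit_trail) holds, K gives O(~sound_alarm).
Premise 11 is O(~escrow_blueprint -> sound_alarm); contrapositively O(~sound_alarm -> escrow_blueprint). Since O(~sound_alarm) holds, K gives O(escrow_blueprint).
Premise 12 is O(~redact_report -> ~escrow_blueprint); contrapositively O(escrow_blueprint -> redact_report). Since O(escrow_blueprint) holds, K gives O(redact_report).
With premise 1, O(redact_report -> ~run_backup), the K-axiom yields O(~run_backup).
The contrapositive of premise 3 (O(certify_license -> run_backup)) is O(~run_backup -> ~certify_license), and O(~run_backup) is already established, so O(~certify_license).
Applying K to premise 9 (O(~certify_license -> ~sign_report)) and O(~certify_license) yields O(~sign_report).
So O(~sign_report) holds, i.e. sign_report is forbidden. None of the other listed options is forbidden under the premises.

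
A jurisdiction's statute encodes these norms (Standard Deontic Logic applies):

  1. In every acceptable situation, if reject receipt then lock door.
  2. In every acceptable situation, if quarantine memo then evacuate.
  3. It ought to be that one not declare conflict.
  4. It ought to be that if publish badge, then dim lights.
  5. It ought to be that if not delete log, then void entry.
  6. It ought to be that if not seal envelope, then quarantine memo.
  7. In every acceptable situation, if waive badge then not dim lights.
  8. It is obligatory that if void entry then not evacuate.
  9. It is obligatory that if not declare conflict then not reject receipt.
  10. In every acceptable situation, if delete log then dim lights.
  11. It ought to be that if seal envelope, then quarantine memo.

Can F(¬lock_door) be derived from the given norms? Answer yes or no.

No

Premise 1 is O(reject_receipt → lock_door), but O(reject_receipt) is not derivable from the premises, so it does not yield O(lock_door).
No other premise forces O(lock_door). An ideal world satisfying every premise can still have ¬lock_door true, so F(¬lock_door) is not derivable.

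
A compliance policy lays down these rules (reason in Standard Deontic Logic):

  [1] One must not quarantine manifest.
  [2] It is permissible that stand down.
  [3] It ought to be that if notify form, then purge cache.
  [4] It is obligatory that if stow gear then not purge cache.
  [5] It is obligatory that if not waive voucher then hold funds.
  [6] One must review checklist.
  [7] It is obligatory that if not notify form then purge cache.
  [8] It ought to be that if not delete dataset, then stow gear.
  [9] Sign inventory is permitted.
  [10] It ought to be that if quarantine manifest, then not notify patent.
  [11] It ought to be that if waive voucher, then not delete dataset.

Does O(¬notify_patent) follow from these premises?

Premise 10 is O(quarantine_manifest → ¬notify_patent), but O(quarantine_manifest) is not derivable from the premises, so it does not yield O(¬notify_patent).
No other premise forces O(¬notify_patent). An ideal world satisfying every premise can still have ¬notify_patent false, so O(¬notify_patent) is not derivable.

No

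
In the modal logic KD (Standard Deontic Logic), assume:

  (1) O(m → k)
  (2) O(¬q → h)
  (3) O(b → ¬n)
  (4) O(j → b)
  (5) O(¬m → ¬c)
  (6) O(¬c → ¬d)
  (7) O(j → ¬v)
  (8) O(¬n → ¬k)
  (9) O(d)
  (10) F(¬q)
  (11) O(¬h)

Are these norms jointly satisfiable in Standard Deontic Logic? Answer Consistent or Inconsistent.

Premise 2 is O(¬q → h), but O(¬q) is not derivable from the premises, so it does not yield O(h).
So O(h) is not derivable, and the apparent clash with O(¬h) does not arise.
A world satisfying every obligation exists (e.g. b=false, c=true, d=true, h=false, j=false, k=true, m=true, n=true, q=true, v=false); no atom is both obligatory and forbidden, so the set is consistent.

Consistent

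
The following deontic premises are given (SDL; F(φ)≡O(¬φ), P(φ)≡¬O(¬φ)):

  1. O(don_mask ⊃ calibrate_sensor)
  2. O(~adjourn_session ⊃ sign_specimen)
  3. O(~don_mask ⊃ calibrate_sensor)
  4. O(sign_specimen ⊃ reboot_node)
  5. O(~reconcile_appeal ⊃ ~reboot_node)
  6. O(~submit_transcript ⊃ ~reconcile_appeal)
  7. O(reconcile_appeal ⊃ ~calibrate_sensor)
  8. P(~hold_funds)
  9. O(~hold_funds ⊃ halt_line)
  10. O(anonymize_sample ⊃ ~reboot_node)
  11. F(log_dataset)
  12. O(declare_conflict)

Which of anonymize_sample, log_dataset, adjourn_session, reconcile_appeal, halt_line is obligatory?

adjourn_session

By case analysis on don_mask: premise 1 gives O(don_mask ⊃ calibrate_sensor) and premise 3 gives O(~don_mask ⊃ calibrate_sensor), so O(calibrate_sensor) either way.
Premise 7 is O(reconcile_appeal ⊃ ~calibrate_sensor); contrapositively O(calibrate_sensor ⊃ ~reconcile_appeal). Since O(calibrate_sensor) holds, K gives O(~reconcile_appeal).
Applying K to premise 5 (O(~reconcile_appeal ⊃ ~reboot_node)) and O(~reconcile_appeal) yields O(~reboot_node).
Premise 4 is O(sign_specimen ⊃ reboot_node); contrapositively O(~reboot_node ⊃ ~sign_specimen). Since O(~reboot_node) holds, K gives O(~sign_specimen).
The contrapositive of premise 2 (O(~adjourn_session ⊃ sign_specimen)) is O(~sign_specimen ⊃ adjourn_session), and O(~sign_specimen) is already established, so O(adjourn_session).
So O(adjourn_session) holds — adjourn_session is obligatory. None of the other listed options is made obligatory by any chain of premises.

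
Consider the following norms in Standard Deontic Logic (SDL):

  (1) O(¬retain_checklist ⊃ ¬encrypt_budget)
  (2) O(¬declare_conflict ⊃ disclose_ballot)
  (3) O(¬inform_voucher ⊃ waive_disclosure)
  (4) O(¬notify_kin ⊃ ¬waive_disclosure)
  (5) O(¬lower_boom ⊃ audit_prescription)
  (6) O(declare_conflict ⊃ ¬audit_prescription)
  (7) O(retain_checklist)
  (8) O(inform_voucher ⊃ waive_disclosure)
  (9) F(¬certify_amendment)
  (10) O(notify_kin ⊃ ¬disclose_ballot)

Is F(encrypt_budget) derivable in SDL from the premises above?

Premise 1 is O(¬retain_checklist ⊃ ¬encrypt_budget), but O(¬retain_checklist) is not derivable from the premises, so it does not yield O(¬encrypt_budget).
No other premise forces O(¬encrypt_budget). An ideal world satisfying every premise can still have encrypt_budget true, so F(encrypt_budget) is not derivable.

No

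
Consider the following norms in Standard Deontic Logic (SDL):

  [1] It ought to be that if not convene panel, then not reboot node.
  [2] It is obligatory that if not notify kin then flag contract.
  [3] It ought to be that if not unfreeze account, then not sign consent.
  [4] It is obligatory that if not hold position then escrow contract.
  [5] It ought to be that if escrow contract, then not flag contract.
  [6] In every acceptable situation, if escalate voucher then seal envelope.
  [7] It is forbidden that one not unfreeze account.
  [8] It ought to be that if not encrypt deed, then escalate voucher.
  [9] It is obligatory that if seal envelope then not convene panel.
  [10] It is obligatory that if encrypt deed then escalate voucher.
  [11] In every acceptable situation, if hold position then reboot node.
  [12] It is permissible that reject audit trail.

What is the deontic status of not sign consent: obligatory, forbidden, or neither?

Premise 3 is O(¬unfreeze_account → ¬sign_consent), but O(¬unfreeze_account) is not derivable from the premises, so it does not yield O(¬sign_consent).
No premise or chain of K-axiom applications forces O(¬sign_consent), and none forces O(sign_consent). So ¬sign_consent is neither obligatory nor forbidden under these norms.

Neither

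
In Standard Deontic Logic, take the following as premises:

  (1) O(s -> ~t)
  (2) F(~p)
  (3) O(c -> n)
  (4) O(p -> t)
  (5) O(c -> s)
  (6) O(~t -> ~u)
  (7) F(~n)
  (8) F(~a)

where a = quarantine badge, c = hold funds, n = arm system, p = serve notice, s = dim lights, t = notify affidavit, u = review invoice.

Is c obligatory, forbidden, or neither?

Forbidden

Premise 2 is F(~p), i.e. O(p).
Applying K to premise 4 (O(p -> t)) and O(p) yields O(t).
The contrapositive of premise 1 (O(s -> ~t)) is O(t -> ~s), and O(t) is already established, so O(~s).
Premise 5 is O(c -> s); contrapositively O(~s -> ~c). Since O(~s) holds, K gives O(~c).
Premises 3, 6, 7, 8 do not contribute to this derivation.
Thus O(~c), which is F(c): c is forbidden.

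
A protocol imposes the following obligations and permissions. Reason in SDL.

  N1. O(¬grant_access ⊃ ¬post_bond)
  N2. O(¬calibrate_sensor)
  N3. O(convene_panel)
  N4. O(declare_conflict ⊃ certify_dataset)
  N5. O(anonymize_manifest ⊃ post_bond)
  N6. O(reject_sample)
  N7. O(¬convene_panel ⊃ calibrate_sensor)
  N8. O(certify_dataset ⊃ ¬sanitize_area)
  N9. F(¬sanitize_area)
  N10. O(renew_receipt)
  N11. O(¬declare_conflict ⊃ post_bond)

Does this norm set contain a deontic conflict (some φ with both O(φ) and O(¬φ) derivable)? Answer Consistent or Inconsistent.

Premise 7 is O(¬convene_panel ⊃ calibrate_sensor), but O(¬convene_panel) is not derivable from the premises, so it does not yield O(calibrate_sensor).
So O(calibrate_sensor) is not derivable, and the apparent clash with O(¬calibrate_sensor) does not arise.
A world satisfying every obligation exists (e.g. anonymize_manifest=false, calibrate_sensor=false, certify_dataset=false, convene_panel=true, declare_conflict=false, grant_access=true, post_bond=true, reject_sample=true, renew_receipt=true, sanitize_area=true); no atom is both obligatory and forbidden, so the set is consistent.

Consistent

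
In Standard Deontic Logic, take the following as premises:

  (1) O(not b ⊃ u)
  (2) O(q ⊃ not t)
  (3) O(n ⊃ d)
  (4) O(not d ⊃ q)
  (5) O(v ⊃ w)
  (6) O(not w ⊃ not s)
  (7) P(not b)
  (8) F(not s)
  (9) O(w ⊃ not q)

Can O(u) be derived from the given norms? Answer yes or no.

No

Premise 1 is O(not b ⊃ u), but O(not b) is not derivable from the premises (the permission P(not b) asserts only not O(b), not O(not b)), so it does not yield O(u).
No other premise forces O(u). An ideal world satisfying every premise can still have u false, so O(u) is not derivable.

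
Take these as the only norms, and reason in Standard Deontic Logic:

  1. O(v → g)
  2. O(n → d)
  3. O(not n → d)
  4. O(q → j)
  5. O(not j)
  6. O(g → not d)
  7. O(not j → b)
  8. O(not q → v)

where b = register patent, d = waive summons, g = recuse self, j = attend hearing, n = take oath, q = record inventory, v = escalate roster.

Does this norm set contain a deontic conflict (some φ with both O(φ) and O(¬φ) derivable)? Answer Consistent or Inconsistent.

Inconsistent

Premises 2 and 3 are O(n → d) and O(not n → d); every ideal world satisfies n or not n, so in either case d holds — hence O(d).
Premise 6, O(g → not d), contraposes to O(d → not g); with O(d) we get O(not g).
Premise 1, O(v → g), contraposes to O(not g → not v); with O(not g) we get O(not v).
Premise 8 is O(not q → v); contrapositively O(not v → q). Since O(not v) holds, K gives O(q).
Applying K to premise 4 (O(q → j)) and O(q) yields O(j).
Yet premise 5 states O(not j).
We now have both O(j) and O(not j) — j is simultaneously obligatory and forbidden, violating the D-axiom.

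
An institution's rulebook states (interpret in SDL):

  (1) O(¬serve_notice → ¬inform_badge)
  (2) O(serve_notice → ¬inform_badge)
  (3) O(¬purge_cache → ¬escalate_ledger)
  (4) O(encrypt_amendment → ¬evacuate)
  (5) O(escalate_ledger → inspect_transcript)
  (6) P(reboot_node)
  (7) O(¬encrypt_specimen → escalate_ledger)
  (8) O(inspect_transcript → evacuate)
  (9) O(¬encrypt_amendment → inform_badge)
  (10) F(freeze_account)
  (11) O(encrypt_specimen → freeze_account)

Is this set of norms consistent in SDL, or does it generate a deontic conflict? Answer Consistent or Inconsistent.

Premises 1 and 2 are O(¬serve_notice → ¬inform_badge) and O(serve_notice → ¬inform_badge); every ideal world satisfies ¬serve_notice or serve_notice, so in either case ¬inform_badge holds — hence O(¬inform_badge).
The contrapositive of premise 9 (O(¬encrypt_amendment → inform_badge)) is O(¬inform_badge → encrypt_amendment), and O(¬inform_badge) is already established, so O(encrypt_amendment).
Applying K to premise 4 (O(encrypt_amendment → ¬evacuate)) and O(encrypt_amendment) yields O(¬evacuate).
The contrapositive of premise 8 (O(inspect_transcript → evacuate)) is O(¬evacuate → ¬inspect_transcript), and O(¬evacuate) is already established, so O(¬inspect_transcript).
Premise 5 is O(escalate_ledger → inspect_transcript); contrapositively O(¬inspect_transcript → ¬escalate_ledger). Since O(¬inspect_transcript) holds, K gives O(¬escalate_ledger).
Premise 7 is O(¬encrypt_specimen → escalate_ledger); contrapositively O(¬escalate_ledger → encrypt_specimen). Since O(¬escalate_ledger) holds, K gives O(encrypt_specimen).
With premise 11, O(encrypt_specimen → freeze_account), the K-axiom yields O(freeze_account).
Yet premise 10 is F(freeze_account), i.e. O(¬freeze_account).
We now have both O(freeze_account) and O(¬freeze_account) — freeze_account is simultaneously obligatory and forbidden, violating the D-axiom.

Inconsistent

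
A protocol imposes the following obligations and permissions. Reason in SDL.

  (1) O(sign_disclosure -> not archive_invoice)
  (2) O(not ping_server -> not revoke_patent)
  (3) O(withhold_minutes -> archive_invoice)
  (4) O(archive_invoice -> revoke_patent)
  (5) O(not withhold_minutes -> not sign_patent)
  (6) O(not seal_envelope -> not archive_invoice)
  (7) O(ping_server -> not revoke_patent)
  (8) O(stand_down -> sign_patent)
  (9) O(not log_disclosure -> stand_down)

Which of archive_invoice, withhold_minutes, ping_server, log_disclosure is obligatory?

Premises 7 and 2 cover both cases: O(ping_server -> not revoke_patent) and O(not ping_server -> not revoke_patent). Since ping_server ∨ not ping_server is a tautology, O(not revoke_patent) follows.
Premise 4, O(archive_invoice -> revoke_patent), contraposes to O(not revoke_patent -> not archive_invoice); with O(not revoke_patent) we get O(not archive_invoice).
Premise 3, O(withhold_minutes -> archive_invoice), contraposes to O(not archive_invoice -> not withhold_minutes); with O(not archive_invoice) we get O(not withhold_minutes).
From O(not withhold_minutes) and premise 5, O(not withhold_minutes -> not sign_patent), we obtain O(not sign_patent).
The contrapositive of premise 8 (O(stand_down -> sign_patent)) is O(not sign_patent -> not stand_down), and O(not sign_patent) is already established, so O(not stand_down).
Premise 9 is O(not log_disclosure -> stand_down); contrapositively O(not stand_down -> log_disclosure). Since O(not stand_down) holds, K gives O(log_disclosure).
So O(log_disclosure) holds — log_disclosure is obligatory. None of the other listed options is made obligatory by any chain of premises.

log_disclosure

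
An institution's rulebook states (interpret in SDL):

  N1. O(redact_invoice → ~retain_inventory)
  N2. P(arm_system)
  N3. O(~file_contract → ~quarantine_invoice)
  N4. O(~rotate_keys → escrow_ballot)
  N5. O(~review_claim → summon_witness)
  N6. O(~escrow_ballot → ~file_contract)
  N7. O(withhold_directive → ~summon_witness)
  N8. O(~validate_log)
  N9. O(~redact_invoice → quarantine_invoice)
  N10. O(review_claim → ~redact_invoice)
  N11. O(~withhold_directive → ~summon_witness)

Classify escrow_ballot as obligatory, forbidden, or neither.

Obligatory

Premises 11 and 7 are O(~withhold_directive → ~summon_witness) and O(withhold_directive → ~summon_witness); every ideal world satisfies ~withhold_directive or withhold_directive, so in either case ~summon_witness holds — hence O(~summon_witness).
Premise 5, O(~review_claim → summon_witness), contraposes to O(~summon_witness → review_claim); with O(~summon_witness) we get O(review_claim).
With premise 10, O(review_claim → ~redact_invoice), the K-axiom yields O(~redact_invoice).
From O(~redact_invoice) and premise 9, O(~redact_invoice → quarantine_invoice), we obtain O(quarantine_invoice).
Premise 3 is O(~file_contract → ~quarantine_invoice); contrapositively O(quarantine_invoice → file_contract). Since O(quarantine_invoice) holds, K gives O(file_contract).
Premise 6 is O(~escrow_ballot → ~file_contract); contrapositively O(file_contract → escrow_ballot). Since O(file_contract) holds, K gives O(escrow_ballot).
Premises 1, 2, 4, 8 do not contribute to this derivation.
Hence escrow_ballot is obligatory.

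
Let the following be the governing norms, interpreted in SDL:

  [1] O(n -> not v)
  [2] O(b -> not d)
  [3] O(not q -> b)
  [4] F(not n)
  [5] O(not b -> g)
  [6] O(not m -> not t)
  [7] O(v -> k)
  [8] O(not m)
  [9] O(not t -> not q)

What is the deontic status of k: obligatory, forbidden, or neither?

Premise 7 is O(v -> k), but O(v) is not derivable from the premises, so it does not yield O(k).
No premise or chain of K-axiom applications forces O(k), and none forces O(not k). So k is neither obligatory nor forbidden under these norms.

Neither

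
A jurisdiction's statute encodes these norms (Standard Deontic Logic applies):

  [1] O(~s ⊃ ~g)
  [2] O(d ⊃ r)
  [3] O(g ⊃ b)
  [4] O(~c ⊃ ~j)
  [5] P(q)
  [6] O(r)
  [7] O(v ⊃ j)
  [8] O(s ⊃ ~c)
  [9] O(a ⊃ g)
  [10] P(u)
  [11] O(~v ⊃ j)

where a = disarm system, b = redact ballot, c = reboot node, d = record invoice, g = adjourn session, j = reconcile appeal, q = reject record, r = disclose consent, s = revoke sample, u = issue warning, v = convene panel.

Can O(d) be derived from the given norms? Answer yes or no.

Premise 2 is O(d ⊃ r); even if O(r) held, inferring O(d) would be affirming the consequent — invalid.
No other premise forces O(d). An ideal world satisfying every premise can still have d false, so O(d) is not derivable.

No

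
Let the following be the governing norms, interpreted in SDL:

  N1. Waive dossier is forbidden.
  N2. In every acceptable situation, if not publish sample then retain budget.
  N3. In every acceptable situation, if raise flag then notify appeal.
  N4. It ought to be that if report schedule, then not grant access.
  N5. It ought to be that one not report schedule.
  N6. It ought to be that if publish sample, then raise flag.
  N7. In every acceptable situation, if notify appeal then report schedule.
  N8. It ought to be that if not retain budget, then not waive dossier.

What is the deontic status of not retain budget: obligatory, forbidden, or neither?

From premise 5 we have O(¬report_schedule).
Premise 7 is O(notify_appeal → report_schedule); contrapositively O(¬report_schedule → ¬notify_appeal). Since O(¬report_schedule) holds, K gives O(¬notify_appeal).
Premise 3 is O(raise_flag → notify_appeal); contrapositively O(¬notify_appeal → ¬raise_flag). Since O(¬notify_appeal) holds, K gives O(¬raise_flag).
The contrapositive of premise 6 (O(publish_sample → raise_flag)) is O(¬raise_flag → ¬publish_sample), and O(¬raise_flag) is already established, so O(¬publish_sample).
Premise 2 is O(¬publish_sample → retain_budget); since O(¬publish_sample), deontic closure gives O(retain_budget).
Premises 1, 4, 8 do not contribute to this derivation.
Thus O(retain_budget), which is F(¬retain_budget): ¬retain_budget is forbidden.

Forbidden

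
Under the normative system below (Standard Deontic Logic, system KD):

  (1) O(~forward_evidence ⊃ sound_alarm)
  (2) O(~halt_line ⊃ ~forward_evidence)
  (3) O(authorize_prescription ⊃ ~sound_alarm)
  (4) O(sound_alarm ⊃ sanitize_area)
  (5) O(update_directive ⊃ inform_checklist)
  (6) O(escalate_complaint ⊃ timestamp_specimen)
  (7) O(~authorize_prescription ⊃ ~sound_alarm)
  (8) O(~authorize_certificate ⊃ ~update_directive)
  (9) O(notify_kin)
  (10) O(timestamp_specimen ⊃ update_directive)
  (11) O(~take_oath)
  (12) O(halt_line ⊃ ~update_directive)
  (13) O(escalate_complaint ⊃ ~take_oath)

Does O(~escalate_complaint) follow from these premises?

Yes

Premises 7 and 3 cover both cases: O(~authorize_prescription ⊃ ~sound_alarm) and O(authorize_prescription ⊃ ~sound_alarm). Since ~authorize_prescription ∨ authorize_prescription is a tautology, O(~sound_alarm) follows.
Premise 1 is O(~forward_evidence ⊃ sound_alarm); contrapositively O(~sound_alarm ⊃ forward_evidence). Since O(~sound_alarm) holds, K gives O(forward_evidence).
Premise 2 is O(~halt_line ⊃ ~forward_evidence); contrapositively O(forward_evidence ⊃ halt_line). Since O(forward_evidence) holds, K gives O(halt_line).
Premise 12 is O(halt_line ⊃ ~update_directive); since O(halt_line), deontic closure gives O(~update_directive).
The contrapositive of premise 10 (O(timestamp_specimen ⊃ update_directive)) is O(~update_directive ⊃ ~timestamp_specimen), and O(~update_directive) is already established, so O(~timestamp_specimen).
The contrapositive of premise 6 (O(escalate_complaint ⊃ timestamp_specimen)) is O(~timestamp_specimen ⊃ ~escalate_complaint), and O(~timestamp_specimen) is already established, so O(~escalate_complaint).
Premises 4, 5, 8, 9, 11, 13 do not contribute to this derivation.
So O(~escalate_complaint) follows.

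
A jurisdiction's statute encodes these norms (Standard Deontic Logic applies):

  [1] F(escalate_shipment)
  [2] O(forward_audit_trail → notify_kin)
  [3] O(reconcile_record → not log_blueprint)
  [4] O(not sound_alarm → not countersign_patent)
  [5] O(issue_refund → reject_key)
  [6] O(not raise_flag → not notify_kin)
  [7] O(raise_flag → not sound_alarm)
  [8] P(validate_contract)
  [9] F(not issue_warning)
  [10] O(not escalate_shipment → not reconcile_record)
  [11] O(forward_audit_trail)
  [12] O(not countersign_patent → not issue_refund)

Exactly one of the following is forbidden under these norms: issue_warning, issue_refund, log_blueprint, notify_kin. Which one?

From premise 11 we have O(forward_audit_trail).
With premise 2, O(forward_audit_trail → notify_kin), the K-axiom yields O(notify_kin).
The contrapositive of premise 6 (O(not raise_flag → not notify_kin)) is O(notify_kin → raise_flag), and O(notify_kin) is already established, so O(raise_flag).
With premise 7, O(raise_flag → not sound_alarm), the K-axiom yields O(not sound_alarm).
Premise 4 is O(not sound_alarm → not countersign_patent); since O(not sound_alarm), deontic closure gives O(not countersign_patent).
With premise 12, O(not countersign_patent → not issue_refund), the K-axiom yields O(not issue_refund).
So O(not issue_refund) holds, i.e. issue_refund is forbidden. None of the other listed options is forbidden under the premises.

issue_refund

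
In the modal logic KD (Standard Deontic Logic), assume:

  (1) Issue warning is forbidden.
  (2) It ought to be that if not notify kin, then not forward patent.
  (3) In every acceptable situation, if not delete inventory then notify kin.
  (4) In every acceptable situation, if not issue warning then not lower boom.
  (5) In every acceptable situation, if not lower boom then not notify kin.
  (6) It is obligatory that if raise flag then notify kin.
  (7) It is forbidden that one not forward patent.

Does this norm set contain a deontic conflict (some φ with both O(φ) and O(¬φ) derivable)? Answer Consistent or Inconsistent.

F(¬forward_patent) at premise 7 means O(forward_patent).
Premise 2, O(¬notify_kin → ¬forward_patent), contraposes to O(forward_patent → notify_kin); with O(forward_patent) we get O(notify_kin).
Premise 5 is O(¬lower_boom → ¬notify_kin); contrapositively O(notify_kin → lower_boom). Since O(notify_kin) holds, K gives O(lower_boom).
The contrapositive of premise 4 (O(¬issue_warning → ¬lower_boom)) is O(lower_boom → issue_warning), and O(lower_boom) is already established, so O(issue_warning).
Yet premise 1 is F(issue_warning), i.e. O(¬issue_warning).
We now have both O(issue_warning) and O(¬issue_warning) — issue_warning is simultaneously obligatory and forbidden, violating the D-axiom.

Inconsistent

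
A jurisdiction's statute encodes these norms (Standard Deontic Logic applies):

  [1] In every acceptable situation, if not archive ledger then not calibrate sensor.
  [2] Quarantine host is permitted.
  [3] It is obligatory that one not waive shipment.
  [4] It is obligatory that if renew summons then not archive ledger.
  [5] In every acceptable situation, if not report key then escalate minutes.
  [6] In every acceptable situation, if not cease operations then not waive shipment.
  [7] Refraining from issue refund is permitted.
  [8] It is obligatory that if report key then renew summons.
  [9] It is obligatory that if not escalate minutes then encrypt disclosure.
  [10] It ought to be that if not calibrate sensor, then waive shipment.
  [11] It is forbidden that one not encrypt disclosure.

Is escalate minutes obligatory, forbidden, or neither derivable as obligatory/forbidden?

Obligatory

Premise 3 gives O(¬waive_shipment).
Premise 10, O(¬calibrate_sensor → waive_shipment), contraposes to O(¬waive_shipment → calibrate_sensor); with O(¬waive_shipment) we get O(calibrate_sensor).
The contrapositive of premise 1 (O(¬archive_ledger → ¬calibrate_sensor)) is O(calibrate_sensor → archive_ledger), and O(calibrate_sensor) is already established, so O(archive_ledger).
Premise 4, O(renew_summons → ¬archive_ledger), contraposes to O(archive_ledger → ¬renew_summons); with O(archive_ledger) we get O(¬renew_summons).
Premise 8, O(report_key → renew_summons), contraposes to O(¬renew_summons → ¬report_key); with O(¬renew_summons) we get O(¬report_key).
From O(¬report_key) and premise 5, O(¬report_key → escalate_minutes), we obtain O(escalate_minutes).
Premises 2, 6, 7, 9, 11 do not contribute to this derivation.
Hence escalate_minutes is obligatory.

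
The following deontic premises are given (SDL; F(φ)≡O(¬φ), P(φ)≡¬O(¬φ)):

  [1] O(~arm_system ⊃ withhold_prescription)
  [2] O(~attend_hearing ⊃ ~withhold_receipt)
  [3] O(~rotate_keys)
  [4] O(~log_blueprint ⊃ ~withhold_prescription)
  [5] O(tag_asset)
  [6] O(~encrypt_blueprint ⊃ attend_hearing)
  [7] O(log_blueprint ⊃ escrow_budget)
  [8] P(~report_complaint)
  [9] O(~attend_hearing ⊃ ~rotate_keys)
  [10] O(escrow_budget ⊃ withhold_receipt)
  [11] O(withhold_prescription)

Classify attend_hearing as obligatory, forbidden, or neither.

Obligatory

Premise 11 gives O(withhold_prescription).
Premise 4, O(~log_blueprint ⊃ ~withhold_prescription), contraposes to O(withhold_prescription ⊃ log_blueprint); with O(withhold_prescription) we get O(log_blueprint).
Premise 7 is O(log_blueprint ⊃ escrow_budget); since O(log_blueprint), deontic closure gives O(escrow_budget).
With premise 10, O(escrow_budget ⊃ withhold_receipt), the K-axiom yields O(withhold_receipt).
The contrapositive of premise 2 (O(~attend_hearing ⊃ ~withhold_receipt)) is O(withhold_receipt ⊃ attend_hearing), and O(withhold_receipt) is already established, so O(attend_hearing).
Premises 1, 3, 5, 6, 8, 9 do not contribute to this derivation.
Hence attend_hearing is obligatory.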